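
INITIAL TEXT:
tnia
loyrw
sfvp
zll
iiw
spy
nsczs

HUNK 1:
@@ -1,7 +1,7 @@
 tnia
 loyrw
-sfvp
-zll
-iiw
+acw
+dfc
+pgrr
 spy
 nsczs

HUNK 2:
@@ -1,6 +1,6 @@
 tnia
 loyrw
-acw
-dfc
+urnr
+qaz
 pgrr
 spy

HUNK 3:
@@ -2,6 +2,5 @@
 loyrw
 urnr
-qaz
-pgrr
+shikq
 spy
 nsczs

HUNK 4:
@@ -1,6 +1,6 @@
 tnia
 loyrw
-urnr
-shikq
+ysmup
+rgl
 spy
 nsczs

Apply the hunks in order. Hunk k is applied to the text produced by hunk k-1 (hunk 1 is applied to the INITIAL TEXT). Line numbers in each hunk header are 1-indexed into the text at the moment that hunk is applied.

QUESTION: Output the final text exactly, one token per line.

Hunk 1: at line 1 remove [sfvp,zll,iiw] add [acw,dfc,pgrr] -> 7 lines: tnia loyrw acw dfc pgrr spy nsczs
Hunk 2: at line 1 remove [acw,dfc] add [urnr,qaz] -> 7 lines: tnia loyrw urnr qaz pgrr spy nsczs
Hunk 3: at line 2 remove [qaz,pgrr] add [shikq] -> 6 lines: tnia loyrw urnr shikq spy nsczs
Hunk 4: at line 1 remove [urnr,shikq] add [ysmup,rgl] -> 6 lines: tnia loyrw ysmup rgl spy nsczs

Answer: tnia
loyrw
ysmup
rgl
spy
nsczs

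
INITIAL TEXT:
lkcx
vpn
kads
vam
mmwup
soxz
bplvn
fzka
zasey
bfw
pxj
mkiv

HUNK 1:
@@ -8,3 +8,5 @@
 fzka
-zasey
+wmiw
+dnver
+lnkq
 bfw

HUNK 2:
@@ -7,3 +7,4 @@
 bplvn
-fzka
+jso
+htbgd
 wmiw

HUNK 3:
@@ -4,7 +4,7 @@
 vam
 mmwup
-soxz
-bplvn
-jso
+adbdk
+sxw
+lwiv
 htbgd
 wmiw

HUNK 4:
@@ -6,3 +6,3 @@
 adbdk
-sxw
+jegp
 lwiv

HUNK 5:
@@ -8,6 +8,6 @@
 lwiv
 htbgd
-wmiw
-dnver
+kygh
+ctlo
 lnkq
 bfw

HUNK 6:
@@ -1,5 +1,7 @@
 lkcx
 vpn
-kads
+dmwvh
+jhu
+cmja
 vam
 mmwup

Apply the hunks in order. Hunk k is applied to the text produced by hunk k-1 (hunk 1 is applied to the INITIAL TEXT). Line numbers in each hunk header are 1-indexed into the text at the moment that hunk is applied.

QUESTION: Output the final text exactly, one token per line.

Answer: lkcx
vpn
dmwvh
jhu
cmja
vam
mmwup
adbdk
jegp
lwiv
htbgd
kygh
ctlo
lnkq
bfw
pxj
mkiv

Derivation:
Hunk 1: at line 8 remove [zasey] add [wmiw,dnver,lnkq] -> 14 lines: lkcx vpn kads vam mmwup soxz bplvn fzka wmiw dnver lnkq bfw pxj mkiv
Hunk 2: at line 7 remove [fzka] add [jso,htbgd] -> 15 lines: lkcx vpn kads vam mmwup soxz bplvn jso htbgd wmiw dnver lnkq bfw pxj mkiv
Hunk 3: at line 4 remove [soxz,bplvn,jso] add [adbdk,sxw,lwiv] -> 15 lines: lkcx vpn kads vam mmwup adbdk sxw lwiv htbgd wmiw dnver lnkq bfw pxj mkiv
Hunk 4: at line 6 remove [sxw] add [jegp] -> 15 lines: lkcx vpn kads vam mmwup adbdk jegp lwiv htbgd wmiw dnver lnkq bfw pxj mkiv
Hunk 5: at line 8 remove [wmiw,dnver] add [kygh,ctlo] -> 15 lines: lkcx vpn kads vam mmwup adbdk jegp lwiv htbgd kygh ctlo lnkq bfw pxj mkiv
Hunk 6: at line 1 remove [kads] add [dmwvh,jhu,cmja] -> 17 lines: lkcx vpn dmwvh jhu cmja vam mmwup adbdk jegp lwiv htbgd kygh ctlo lnkq bfw pxj mkiv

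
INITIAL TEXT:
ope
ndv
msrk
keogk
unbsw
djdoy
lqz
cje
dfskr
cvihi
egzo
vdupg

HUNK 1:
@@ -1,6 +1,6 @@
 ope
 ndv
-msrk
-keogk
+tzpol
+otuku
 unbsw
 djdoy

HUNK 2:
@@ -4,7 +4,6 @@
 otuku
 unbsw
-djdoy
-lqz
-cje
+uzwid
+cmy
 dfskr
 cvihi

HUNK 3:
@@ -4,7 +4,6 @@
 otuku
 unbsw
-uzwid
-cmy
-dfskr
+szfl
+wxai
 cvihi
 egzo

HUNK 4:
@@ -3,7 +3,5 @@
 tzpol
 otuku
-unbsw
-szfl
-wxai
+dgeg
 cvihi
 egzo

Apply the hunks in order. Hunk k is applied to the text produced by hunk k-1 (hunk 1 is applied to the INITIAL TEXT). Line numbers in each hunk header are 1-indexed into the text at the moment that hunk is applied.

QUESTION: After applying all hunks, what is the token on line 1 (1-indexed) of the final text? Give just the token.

Hunk 1: at line 1 remove [msrk,keogk] add [tzpol,otuku] -> 12 lines: ope ndv tzpol otuku unbsw djdoy lqz cje dfskr cvihi egzo vdupg
Hunk 2: at line 4 remove [djdoy,lqz,cje] add [uzwid,cmy] -> 11 lines: ope ndv tzpol otuku unbsw uzwid cmy dfskr cvihi egzo vdupg
Hunk 3: at line 4 remove [uzwid,cmy,dfskr] add [szfl,wxai] -> 10 lines: ope ndv tzpol otuku unbsw szfl wxai cvihi egzo vdupg
Hunk 4: at line 3 remove [unbsw,szfl,wxai] add [dgeg] -> 8 lines: ope ndv tzpol otuku dgeg cvihi egzo vdupg
Final line 1: ope

Answer: ope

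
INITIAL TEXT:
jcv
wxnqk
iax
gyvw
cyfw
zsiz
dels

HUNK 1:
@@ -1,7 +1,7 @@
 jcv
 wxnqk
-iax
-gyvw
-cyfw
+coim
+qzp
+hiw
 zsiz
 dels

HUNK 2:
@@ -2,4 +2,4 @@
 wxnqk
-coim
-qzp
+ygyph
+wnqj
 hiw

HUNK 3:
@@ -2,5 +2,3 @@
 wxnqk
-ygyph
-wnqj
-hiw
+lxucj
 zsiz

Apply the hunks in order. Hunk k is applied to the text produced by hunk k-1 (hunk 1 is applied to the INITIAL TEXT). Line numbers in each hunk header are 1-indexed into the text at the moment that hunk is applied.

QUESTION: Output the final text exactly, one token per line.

Hunk 1: at line 1 remove [iax,gyvw,cyfw] add [coim,qzp,hiw] -> 7 lines: jcv wxnqk coim qzp hiw zsiz dels
Hunk 2: at line 2 remove [coim,qzp] add [ygyph,wnqj] -> 7 lines: jcv wxnqk ygyph wnqj hiw zsiz dels
Hunk 3: at line 2 remove [ygyph,wnqj,hiw] add [lxucj] -> 5 lines: jcv wxnqk lxucj zsiz dels

Answer: jcv
wxnqk
lxucj
zsiz
dels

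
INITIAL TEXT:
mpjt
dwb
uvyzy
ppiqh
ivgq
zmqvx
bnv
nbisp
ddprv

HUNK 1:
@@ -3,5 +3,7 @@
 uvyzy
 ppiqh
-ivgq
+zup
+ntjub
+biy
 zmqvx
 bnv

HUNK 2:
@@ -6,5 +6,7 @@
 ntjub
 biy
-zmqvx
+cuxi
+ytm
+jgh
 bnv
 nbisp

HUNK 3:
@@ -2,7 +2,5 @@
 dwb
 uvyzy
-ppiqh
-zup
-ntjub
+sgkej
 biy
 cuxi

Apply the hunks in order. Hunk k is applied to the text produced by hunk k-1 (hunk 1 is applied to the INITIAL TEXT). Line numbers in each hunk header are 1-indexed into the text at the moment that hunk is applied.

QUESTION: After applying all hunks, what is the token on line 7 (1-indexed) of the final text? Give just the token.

Answer: ytm

Derivation:
Hunk 1: at line 3 remove [ivgq] add [zup,ntjub,biy] -> 11 lines: mpjt dwb uvyzy ppiqh zup ntjub biy zmqvx bnv nbisp ddprv
Hunk 2: at line 6 remove [zmqvx] add [cuxi,ytm,jgh] -> 13 lines: mpjt dwb uvyzy ppiqh zup ntjub biy cuxi ytm jgh bnv nbisp ddprv
Hunk 3: at line 2 remove [ppiqh,zup,ntjub] add [sgkej] -> 11 lines: mpjt dwb uvyzy sgkej biy cuxi ytm jgh bnv nbisp ddprv
Final line 7: ytm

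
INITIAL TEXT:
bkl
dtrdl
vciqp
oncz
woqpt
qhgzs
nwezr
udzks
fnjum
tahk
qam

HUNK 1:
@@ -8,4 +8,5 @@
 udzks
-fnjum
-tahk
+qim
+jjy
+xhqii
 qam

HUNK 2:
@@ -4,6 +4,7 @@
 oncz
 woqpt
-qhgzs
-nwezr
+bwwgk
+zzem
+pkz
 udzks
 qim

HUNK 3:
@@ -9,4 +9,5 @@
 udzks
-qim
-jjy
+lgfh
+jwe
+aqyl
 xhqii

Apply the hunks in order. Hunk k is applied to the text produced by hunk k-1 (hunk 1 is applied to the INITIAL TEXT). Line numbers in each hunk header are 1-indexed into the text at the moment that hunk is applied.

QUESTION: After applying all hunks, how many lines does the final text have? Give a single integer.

Answer: 14

Derivation:
Hunk 1: at line 8 remove [fnjum,tahk] add [qim,jjy,xhqii] -> 12 lines: bkl dtrdl vciqp oncz woqpt qhgzs nwezr udzks qim jjy xhqii qam
Hunk 2: at line 4 remove [qhgzs,nwezr] add [bwwgk,zzem,pkz] -> 13 lines: bkl dtrdl vciqp oncz woqpt bwwgk zzem pkz udzks qim jjy xhqii qam
Hunk 3: at line 9 remove [qim,jjy] add [lgfh,jwe,aqyl] -> 14 lines: bkl dtrdl vciqp oncz woqpt bwwgk zzem pkz udzks lgfh jwe aqyl xhqii qam
Final line count: 14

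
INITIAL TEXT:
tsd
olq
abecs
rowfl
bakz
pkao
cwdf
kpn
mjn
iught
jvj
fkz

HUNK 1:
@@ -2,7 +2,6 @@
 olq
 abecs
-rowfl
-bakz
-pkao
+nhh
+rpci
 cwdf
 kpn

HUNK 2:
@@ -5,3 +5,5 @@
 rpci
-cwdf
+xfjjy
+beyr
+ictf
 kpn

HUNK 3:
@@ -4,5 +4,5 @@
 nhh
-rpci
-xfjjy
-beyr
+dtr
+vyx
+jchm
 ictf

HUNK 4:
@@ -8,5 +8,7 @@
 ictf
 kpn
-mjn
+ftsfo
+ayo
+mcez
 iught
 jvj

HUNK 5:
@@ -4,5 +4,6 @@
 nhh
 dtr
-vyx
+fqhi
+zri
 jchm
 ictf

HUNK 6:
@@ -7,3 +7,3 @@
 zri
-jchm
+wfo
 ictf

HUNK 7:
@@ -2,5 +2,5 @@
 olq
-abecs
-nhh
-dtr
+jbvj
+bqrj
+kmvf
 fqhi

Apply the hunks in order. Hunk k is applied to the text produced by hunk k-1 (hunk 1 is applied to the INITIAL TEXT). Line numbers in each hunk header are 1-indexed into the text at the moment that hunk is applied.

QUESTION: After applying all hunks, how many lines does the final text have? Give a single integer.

Answer: 16

Derivation:
Hunk 1: at line 2 remove [rowfl,bakz,pkao] add [nhh,rpci] -> 11 lines: tsd olq abecs nhh rpci cwdf kpn mjn iught jvj fkz
Hunk 2: at line 5 remove [cwdf] add [xfjjy,beyr,ictf] -> 13 lines: tsd olq abecs nhh rpci xfjjy beyr ictf kpn mjn iught jvj fkz
Hunk 3: at line 4 remove [rpci,xfjjy,beyr] add [dtr,vyx,jchm] -> 13 lines: tsd olq abecs nhh dtr vyx jchm ictf kpn mjn iught jvj fkz
Hunk 4: at line 8 remove [mjn] add [ftsfo,ayo,mcez] -> 15 lines: tsd olq abecs nhh dtr vyx jchm ictf kpn ftsfo ayo mcez iught jvj fkz
Hunk 5: at line 4 remove [vyx] add [fqhi,zri] -> 16 lines: tsd olq abecs nhh dtr fqhi zri jchm ictf kpn ftsfo ayo mcez iught jvj fkz
Hunk 6: at line 7 remove [jchm] add [wfo] -> 16 lines: tsd olq abecs nhh dtr fqhi zri wfo ictf kpn ftsfo ayo mcez iught jvj fkz
Hunk 7: at line 2 remove [abecs,nhh,dtr] add [jbvj,bqrj,kmvf] -> 16 lines: tsd olq jbvj bqrj kmvf fqhi zri wfo ictf kpn ftsfo ayo mcez iught jvj fkz
Final line count: 16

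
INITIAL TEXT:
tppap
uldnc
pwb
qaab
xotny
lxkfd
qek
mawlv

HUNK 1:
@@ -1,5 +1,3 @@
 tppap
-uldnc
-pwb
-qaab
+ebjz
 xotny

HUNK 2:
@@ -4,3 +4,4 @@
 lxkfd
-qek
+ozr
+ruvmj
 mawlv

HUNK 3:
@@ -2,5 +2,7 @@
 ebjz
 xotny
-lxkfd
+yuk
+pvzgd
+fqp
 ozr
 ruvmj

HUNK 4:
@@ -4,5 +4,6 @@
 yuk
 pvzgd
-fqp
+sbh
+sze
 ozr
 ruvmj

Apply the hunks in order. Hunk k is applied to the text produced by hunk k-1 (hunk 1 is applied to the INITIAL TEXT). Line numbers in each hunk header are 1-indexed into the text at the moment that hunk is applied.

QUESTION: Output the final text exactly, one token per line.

Answer: tppap
ebjz
xotny
yuk
pvzgd
sbh
sze
ozr
ruvmj
mawlv

Derivation:
Hunk 1: at line 1 remove [uldnc,pwb,qaab] add [ebjz] -> 6 lines: tppap ebjz xotny lxkfd qek mawlv
Hunk 2: at line 4 remove [qek] add [ozr,ruvmj] -> 7 lines: tppap ebjz xotny lxkfd ozr ruvmj mawlv
Hunk 3: at line 2 remove [lxkfd] add [yuk,pvzgd,fqp] -> 9 lines: tppap ebjz xotny yuk pvzgd fqp ozr ruvmj mawlv
Hunk 4: at line 4 remove [fqp] add [sbh,sze] -> 10 lines: tppap ebjz xotny yuk pvzgd sbh sze ozr ruvmj mawlv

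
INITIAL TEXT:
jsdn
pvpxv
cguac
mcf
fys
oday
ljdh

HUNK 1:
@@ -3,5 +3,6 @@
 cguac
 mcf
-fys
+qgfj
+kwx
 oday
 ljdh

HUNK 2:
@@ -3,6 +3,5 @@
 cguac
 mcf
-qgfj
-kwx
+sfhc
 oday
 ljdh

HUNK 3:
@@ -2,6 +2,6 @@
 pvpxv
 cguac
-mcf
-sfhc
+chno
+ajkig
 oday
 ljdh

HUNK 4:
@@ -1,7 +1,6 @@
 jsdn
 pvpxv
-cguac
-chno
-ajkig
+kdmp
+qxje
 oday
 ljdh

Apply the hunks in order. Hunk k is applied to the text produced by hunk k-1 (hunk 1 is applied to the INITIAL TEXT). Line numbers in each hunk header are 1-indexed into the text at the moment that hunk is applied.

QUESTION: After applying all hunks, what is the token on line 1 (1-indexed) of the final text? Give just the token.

Answer: jsdn

Derivation:
Hunk 1: at line 3 remove [fys] add [qgfj,kwx] -> 8 lines: jsdn pvpxv cguac mcf qgfj kwx oday ljdh
Hunk 2: at line 3 remove [qgfj,kwx] add [sfhc] -> 7 lines: jsdn pvpxv cguac mcf sfhc oday ljdh
Hunk 3: at line 2 remove [mcf,sfhc] add [chno,ajkig] -> 7 lines: jsdn pvpxv cguac chno ajkig oday ljdh
Hunk 4: at line 1 remove [cguac,chno,ajkig] add [kdmp,qxje] -> 6 lines: jsdn pvpxv kdmp qxje oday ljdh
Final line 1: jsdn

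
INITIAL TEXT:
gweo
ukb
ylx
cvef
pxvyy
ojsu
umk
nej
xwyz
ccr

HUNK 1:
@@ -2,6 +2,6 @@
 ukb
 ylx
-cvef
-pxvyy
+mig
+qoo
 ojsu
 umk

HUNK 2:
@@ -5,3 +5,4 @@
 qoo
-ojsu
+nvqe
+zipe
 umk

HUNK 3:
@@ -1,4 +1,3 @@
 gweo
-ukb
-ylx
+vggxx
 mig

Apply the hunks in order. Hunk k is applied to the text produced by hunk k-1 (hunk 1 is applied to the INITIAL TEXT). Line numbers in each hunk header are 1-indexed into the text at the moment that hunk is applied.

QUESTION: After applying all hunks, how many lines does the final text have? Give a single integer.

Answer: 10

Derivation:
Hunk 1: at line 2 remove [cvef,pxvyy] add [mig,qoo] -> 10 lines: gweo ukb ylx mig qoo ojsu umk nej xwyz ccr
Hunk 2: at line 5 remove [ojsu] add [nvqe,zipe] -> 11 lines: gweo ukb ylx mig qoo nvqe zipe umk nej xwyz ccr
Hunk 3: at line 1 remove [ukb,ylx] add [vggxx] -> 10 lines: gweo vggxx mig qoo nvqe zipe umk nej xwyz ccr
Final line count: 10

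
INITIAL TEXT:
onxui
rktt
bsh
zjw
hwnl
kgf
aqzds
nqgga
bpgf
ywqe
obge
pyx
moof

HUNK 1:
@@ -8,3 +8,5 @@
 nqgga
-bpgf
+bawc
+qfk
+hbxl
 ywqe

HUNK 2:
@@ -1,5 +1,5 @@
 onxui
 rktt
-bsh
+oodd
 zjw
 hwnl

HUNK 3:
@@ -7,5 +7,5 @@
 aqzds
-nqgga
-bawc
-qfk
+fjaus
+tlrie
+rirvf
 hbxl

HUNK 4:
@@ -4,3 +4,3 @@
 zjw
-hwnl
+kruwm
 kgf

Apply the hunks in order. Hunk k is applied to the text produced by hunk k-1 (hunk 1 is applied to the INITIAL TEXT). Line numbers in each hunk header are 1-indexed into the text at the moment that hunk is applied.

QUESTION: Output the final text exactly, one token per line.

Answer: onxui
rktt
oodd
zjw
kruwm
kgf
aqzds
fjaus
tlrie
rirvf
hbxl
ywqe
obge
pyx
moof

Derivation:
Hunk 1: at line 8 remove [bpgf] add [bawc,qfk,hbxl] -> 15 lines: onxui rktt bsh zjw hwnl kgf aqzds nqgga bawc qfk hbxl ywqe obge pyx moof
Hunk 2: at line 1 remove [bsh] add [oodd] -> 15 lines: onxui rktt oodd zjw hwnl kgf aqzds nqgga bawc qfk hbxl ywqe obge pyx moof
Hunk 3: at line 7 remove [nqgga,bawc,qfk] add [fjaus,tlrie,rirvf] -> 15 lines: onxui rktt oodd zjw hwnl kgf aqzds fjaus tlrie rirvf hbxl ywqe obge pyx moof
Hunk 4: at line 4 remove [hwnl] add [kruwm] -> 15 lines: onxui rktt oodd zjw kruwm kgf aqzds fjaus tlrie rirvf hbxl ywqe obge pyx moof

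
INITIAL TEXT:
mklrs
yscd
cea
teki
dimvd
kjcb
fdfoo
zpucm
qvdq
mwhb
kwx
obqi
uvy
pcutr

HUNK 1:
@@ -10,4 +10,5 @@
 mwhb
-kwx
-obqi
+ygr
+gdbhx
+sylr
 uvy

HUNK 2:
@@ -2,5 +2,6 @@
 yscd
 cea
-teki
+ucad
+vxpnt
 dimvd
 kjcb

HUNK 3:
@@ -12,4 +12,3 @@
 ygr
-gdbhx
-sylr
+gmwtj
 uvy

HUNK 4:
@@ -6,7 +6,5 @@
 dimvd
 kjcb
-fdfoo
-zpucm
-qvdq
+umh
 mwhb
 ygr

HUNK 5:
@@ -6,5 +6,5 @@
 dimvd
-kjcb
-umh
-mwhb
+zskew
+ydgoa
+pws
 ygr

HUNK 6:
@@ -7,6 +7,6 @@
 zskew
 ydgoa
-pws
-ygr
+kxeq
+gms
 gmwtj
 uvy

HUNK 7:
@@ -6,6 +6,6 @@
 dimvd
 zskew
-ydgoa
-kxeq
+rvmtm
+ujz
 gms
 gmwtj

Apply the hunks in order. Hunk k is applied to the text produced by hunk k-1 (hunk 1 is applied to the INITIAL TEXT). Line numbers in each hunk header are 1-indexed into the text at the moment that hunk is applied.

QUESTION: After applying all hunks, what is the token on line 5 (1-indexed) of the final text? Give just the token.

Answer: vxpnt

Derivation:
Hunk 1: at line 10 remove [kwx,obqi] add [ygr,gdbhx,sylr] -> 15 lines: mklrs yscd cea teki dimvd kjcb fdfoo zpucm qvdq mwhb ygr gdbhx sylr uvy pcutr
Hunk 2: at line 2 remove [teki] add [ucad,vxpnt] -> 16 lines: mklrs yscd cea ucad vxpnt dimvd kjcb fdfoo zpucm qvdq mwhb ygr gdbhx sylr uvy pcutr
Hunk 3: at line 12 remove [gdbhx,sylr] add [gmwtj] -> 15 lines: mklrs yscd cea ucad vxpnt dimvd kjcb fdfoo zpucm qvdq mwhb ygr gmwtj uvy pcutr
Hunk 4: at line 6 remove [fdfoo,zpucm,qvdq] add [umh] -> 13 lines: mklrs yscd cea ucad vxpnt dimvd kjcb umh mwhb ygr gmwtj uvy pcutr
Hunk 5: at line 6 remove [kjcb,umh,mwhb] add [zskew,ydgoa,pws] -> 13 lines: mklrs yscd cea ucad vxpnt dimvd zskew ydgoa pws ygr gmwtj uvy pcutr
Hunk 6: at line 7 remove [pws,ygr] add [kxeq,gms] -> 13 lines: mklrs yscd cea ucad vxpnt dimvd zskew ydgoa kxeq gms gmwtj uvy pcutr
Hunk 7: at line 6 remove [ydgoa,kxeq] add [rvmtm,ujz] -> 13 lines: mklrs yscd cea ucad vxpnt dimvd zskew rvmtm ujz gms gmwtj uvy pcutr
Final line 5: vxpnt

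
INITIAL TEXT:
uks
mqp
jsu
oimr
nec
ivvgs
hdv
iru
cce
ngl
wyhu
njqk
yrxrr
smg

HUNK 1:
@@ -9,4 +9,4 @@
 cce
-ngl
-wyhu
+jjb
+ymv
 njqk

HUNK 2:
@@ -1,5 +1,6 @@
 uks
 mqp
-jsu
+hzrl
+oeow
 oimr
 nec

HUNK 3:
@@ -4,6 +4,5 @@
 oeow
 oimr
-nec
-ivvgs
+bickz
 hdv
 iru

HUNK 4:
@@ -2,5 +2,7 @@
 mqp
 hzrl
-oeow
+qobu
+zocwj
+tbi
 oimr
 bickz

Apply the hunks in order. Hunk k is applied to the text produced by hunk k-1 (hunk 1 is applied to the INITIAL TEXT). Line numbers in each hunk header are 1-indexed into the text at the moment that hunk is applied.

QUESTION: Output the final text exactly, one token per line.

Answer: uks
mqp
hzrl
qobu
zocwj
tbi
oimr
bickz
hdv
iru
cce
jjb
ymv
njqk
yrxrr
smg

Derivation:
Hunk 1: at line 9 remove [ngl,wyhu] add [jjb,ymv] -> 14 lines: uks mqp jsu oimr nec ivvgs hdv iru cce jjb ymv njqk yrxrr smg
Hunk 2: at line 1 remove [jsu] add [hzrl,oeow] -> 15 lines: uks mqp hzrl oeow oimr nec ivvgs hdv iru cce jjb ymv njqk yrxrr smg
Hunk 3: at line 4 remove [nec,ivvgs] add [bickz] -> 14 lines: uks mqp hzrl oeow oimr bickz hdv iru cce jjb ymv njqk yrxrr smg
Hunk 4: at line 2 remove [oeow] add [qobu,zocwj,tbi] -> 16 lines: uks mqp hzrl qobu zocwj tbi oimr bickz hdv iru cce jjb ymv njqk yrxrr smg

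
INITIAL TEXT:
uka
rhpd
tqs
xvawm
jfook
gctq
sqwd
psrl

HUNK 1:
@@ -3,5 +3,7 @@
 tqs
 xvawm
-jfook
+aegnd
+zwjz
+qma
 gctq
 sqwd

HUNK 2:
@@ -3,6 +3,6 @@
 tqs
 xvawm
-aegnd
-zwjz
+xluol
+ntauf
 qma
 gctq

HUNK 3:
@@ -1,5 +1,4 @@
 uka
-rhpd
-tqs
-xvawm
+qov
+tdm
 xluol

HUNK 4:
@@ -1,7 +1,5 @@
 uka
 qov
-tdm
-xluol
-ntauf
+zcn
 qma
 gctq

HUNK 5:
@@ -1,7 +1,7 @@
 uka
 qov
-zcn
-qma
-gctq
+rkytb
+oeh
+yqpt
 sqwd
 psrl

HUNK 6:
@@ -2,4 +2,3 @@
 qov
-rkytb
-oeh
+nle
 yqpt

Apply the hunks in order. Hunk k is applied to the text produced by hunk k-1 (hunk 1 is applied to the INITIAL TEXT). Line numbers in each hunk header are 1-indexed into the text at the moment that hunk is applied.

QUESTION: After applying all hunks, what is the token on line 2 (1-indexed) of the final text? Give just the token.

Answer: qov

Derivation:
Hunk 1: at line 3 remove [jfook] add [aegnd,zwjz,qma] -> 10 lines: uka rhpd tqs xvawm aegnd zwjz qma gctq sqwd psrl
Hunk 2: at line 3 remove [aegnd,zwjz] add [xluol,ntauf] -> 10 lines: uka rhpd tqs xvawm xluol ntauf qma gctq sqwd psrl
Hunk 3: at line 1 remove [rhpd,tqs,xvawm] add [qov,tdm] -> 9 lines: uka qov tdm xluol ntauf qma gctq sqwd psrl
Hunk 4: at line 1 remove [tdm,xluol,ntauf] add [zcn] -> 7 lines: uka qov zcn qma gctq sqwd psrl
Hunk 5: at line 1 remove [zcn,qma,gctq] add [rkytb,oeh,yqpt] -> 7 lines: uka qov rkytb oeh yqpt sqwd psrl
Hunk 6: at line 2 remove [rkytb,oeh] add [nle] -> 6 lines: uka qov nle yqpt sqwd psrl
Final line 2: qov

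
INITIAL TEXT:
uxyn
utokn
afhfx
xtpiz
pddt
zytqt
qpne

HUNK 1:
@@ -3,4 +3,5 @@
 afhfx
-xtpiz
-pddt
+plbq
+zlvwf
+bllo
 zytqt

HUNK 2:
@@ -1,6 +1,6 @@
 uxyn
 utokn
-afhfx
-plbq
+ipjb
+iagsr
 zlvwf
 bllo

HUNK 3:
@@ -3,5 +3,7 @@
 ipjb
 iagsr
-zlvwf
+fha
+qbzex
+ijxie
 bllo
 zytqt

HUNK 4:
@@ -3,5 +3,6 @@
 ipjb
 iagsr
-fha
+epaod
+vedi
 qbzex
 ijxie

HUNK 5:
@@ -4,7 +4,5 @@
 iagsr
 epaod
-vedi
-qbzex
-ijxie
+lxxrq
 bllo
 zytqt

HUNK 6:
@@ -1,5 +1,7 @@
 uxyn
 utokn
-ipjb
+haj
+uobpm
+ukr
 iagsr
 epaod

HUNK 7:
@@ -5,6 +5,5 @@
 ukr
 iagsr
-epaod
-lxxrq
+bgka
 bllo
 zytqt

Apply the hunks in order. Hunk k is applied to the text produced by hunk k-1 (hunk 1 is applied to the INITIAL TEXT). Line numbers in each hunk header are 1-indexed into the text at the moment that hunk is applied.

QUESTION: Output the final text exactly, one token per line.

Hunk 1: at line 3 remove [xtpiz,pddt] add [plbq,zlvwf,bllo] -> 8 lines: uxyn utokn afhfx plbq zlvwf bllo zytqt qpne
Hunk 2: at line 1 remove [afhfx,plbq] add [ipjb,iagsr] -> 8 lines: uxyn utokn ipjb iagsr zlvwf bllo zytqt qpne
Hunk 3: at line 3 remove [zlvwf] add [fha,qbzex,ijxie] -> 10 lines: uxyn utokn ipjb iagsr fha qbzex ijxie bllo zytqt qpne
Hunk 4: at line 3 remove [fha] add [epaod,vedi] -> 11 lines: uxyn utokn ipjb iagsr epaod vedi qbzex ijxie bllo zytqt qpne
Hunk 5: at line 4 remove [vedi,qbzex,ijxie] add [lxxrq] -> 9 lines: uxyn utokn ipjb iagsr epaod lxxrq bllo zytqt qpne
Hunk 6: at line 1 remove [ipjb] add [haj,uobpm,ukr] -> 11 lines: uxyn utokn haj uobpm ukr iagsr epaod lxxrq bllo zytqt qpne
Hunk 7: at line 5 remove [epaod,lxxrq] add [bgka] -> 10 lines: uxyn utokn haj uobpm ukr iagsr bgka bllo zytqt qpne

Answer: uxyn
utokn
haj
uobpm
ukr
iagsr
bgka
bllo
zytqt
qpne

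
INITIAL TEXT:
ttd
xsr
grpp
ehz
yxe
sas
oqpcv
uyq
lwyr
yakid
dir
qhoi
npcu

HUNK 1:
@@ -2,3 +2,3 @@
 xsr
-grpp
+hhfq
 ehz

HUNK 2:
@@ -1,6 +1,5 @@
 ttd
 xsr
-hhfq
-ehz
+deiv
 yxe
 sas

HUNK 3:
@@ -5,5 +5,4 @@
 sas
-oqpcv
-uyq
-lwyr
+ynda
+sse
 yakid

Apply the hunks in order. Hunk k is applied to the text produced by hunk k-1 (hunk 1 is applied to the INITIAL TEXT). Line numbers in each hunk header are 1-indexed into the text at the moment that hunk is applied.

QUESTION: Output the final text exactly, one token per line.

Hunk 1: at line 2 remove [grpp] add [hhfq] -> 13 lines: ttd xsr hhfq ehz yxe sas oqpcv uyq lwyr yakid dir qhoi npcu
Hunk 2: at line 1 remove [hhfq,ehz] add [deiv] -> 12 lines: ttd xsr deiv yxe sas oqpcv uyq lwyr yakid dir qhoi npcu
Hunk 3: at line 5 remove [oqpcv,uyq,lwyr] add [ynda,sse] -> 11 lines: ttd xsr deiv yxe sas ynda sse yakid dir qhoi npcu

Answer: ttd
xsr
deiv
yxe
sas
ynda
sse
yakid
dir
qhoi
npcu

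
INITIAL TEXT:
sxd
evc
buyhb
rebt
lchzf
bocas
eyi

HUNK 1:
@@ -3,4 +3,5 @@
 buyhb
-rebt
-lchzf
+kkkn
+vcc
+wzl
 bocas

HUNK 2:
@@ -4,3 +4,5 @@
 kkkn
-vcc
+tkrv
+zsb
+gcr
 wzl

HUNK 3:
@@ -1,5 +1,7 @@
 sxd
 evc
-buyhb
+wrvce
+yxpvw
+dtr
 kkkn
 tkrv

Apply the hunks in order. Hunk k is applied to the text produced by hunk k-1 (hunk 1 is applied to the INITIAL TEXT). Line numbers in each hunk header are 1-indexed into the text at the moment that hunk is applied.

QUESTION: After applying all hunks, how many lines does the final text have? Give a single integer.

Hunk 1: at line 3 remove [rebt,lchzf] add [kkkn,vcc,wzl] -> 8 lines: sxd evc buyhb kkkn vcc wzl bocas eyi
Hunk 2: at line 4 remove [vcc] add [tkrv,zsb,gcr] -> 10 lines: sxd evc buyhb kkkn tkrv zsb gcr wzl bocas eyi
Hunk 3: at line 1 remove [buyhb] add [wrvce,yxpvw,dtr] -> 12 lines: sxd evc wrvce yxpvw dtr kkkn tkrv zsb gcr wzl bocas eyi
Final line count: 12

Answer: 12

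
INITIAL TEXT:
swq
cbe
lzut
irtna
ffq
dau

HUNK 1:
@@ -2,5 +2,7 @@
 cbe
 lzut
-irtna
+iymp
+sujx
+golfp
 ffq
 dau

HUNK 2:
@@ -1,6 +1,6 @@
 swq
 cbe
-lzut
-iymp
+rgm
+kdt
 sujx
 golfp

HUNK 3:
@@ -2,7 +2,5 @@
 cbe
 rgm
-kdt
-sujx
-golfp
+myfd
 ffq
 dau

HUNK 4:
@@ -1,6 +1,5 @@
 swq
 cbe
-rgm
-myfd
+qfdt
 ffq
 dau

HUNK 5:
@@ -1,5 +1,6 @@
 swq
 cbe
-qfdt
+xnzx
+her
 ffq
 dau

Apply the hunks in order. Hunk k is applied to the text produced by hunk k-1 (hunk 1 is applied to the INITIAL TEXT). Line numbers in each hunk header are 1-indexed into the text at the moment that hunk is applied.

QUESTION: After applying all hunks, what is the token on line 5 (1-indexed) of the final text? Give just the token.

Hunk 1: at line 2 remove [irtna] add [iymp,sujx,golfp] -> 8 lines: swq cbe lzut iymp sujx golfp ffq dau
Hunk 2: at line 1 remove [lzut,iymp] add [rgm,kdt] -> 8 lines: swq cbe rgm kdt sujx golfp ffq dau
Hunk 3: at line 2 remove [kdt,sujx,golfp] add [myfd] -> 6 lines: swq cbe rgm myfd ffq dau
Hunk 4: at line 1 remove [rgm,myfd] add [qfdt] -> 5 lines: swq cbe qfdt ffq dau
Hunk 5: at line 1 remove [qfdt] add [xnzx,her] -> 6 lines: swq cbe xnzx her ffq dau
Final line 5: ffq

Answer: ffq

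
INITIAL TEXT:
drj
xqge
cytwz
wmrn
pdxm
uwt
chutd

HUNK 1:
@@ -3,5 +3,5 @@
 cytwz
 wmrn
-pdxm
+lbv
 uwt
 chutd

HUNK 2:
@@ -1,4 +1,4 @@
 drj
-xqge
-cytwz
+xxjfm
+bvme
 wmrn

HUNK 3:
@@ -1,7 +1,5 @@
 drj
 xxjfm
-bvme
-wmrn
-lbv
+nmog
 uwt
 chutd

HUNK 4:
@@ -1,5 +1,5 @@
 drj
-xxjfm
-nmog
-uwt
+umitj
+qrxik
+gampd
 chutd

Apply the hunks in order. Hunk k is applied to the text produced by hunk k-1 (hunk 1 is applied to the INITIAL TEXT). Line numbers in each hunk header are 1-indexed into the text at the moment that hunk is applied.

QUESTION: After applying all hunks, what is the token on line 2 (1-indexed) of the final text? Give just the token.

Hunk 1: at line 3 remove [pdxm] add [lbv] -> 7 lines: drj xqge cytwz wmrn lbv uwt chutd
Hunk 2: at line 1 remove [xqge,cytwz] add [xxjfm,bvme] -> 7 lines: drj xxjfm bvme wmrn lbv uwt chutd
Hunk 3: at line 1 remove [bvme,wmrn,lbv] add [nmog] -> 5 lines: drj xxjfm nmog uwt chutd
Hunk 4: at line 1 remove [xxjfm,nmog,uwt] add [umitj,qrxik,gampd] -> 5 lines: drj umitj qrxik gampd chutd
Final line 2: umitj

Answer: umitj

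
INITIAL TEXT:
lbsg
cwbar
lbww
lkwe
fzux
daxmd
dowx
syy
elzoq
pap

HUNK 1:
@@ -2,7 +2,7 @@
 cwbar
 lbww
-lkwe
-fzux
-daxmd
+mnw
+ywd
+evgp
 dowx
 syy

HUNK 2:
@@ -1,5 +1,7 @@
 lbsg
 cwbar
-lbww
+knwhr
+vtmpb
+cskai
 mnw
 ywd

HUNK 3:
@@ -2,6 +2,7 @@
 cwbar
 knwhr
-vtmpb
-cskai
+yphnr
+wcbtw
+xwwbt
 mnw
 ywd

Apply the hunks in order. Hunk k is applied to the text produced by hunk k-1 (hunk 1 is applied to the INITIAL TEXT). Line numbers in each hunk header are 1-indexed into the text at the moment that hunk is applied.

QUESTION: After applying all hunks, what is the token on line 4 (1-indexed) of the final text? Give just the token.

Answer: yphnr

Derivation:
Hunk 1: at line 2 remove [lkwe,fzux,daxmd] add [mnw,ywd,evgp] -> 10 lines: lbsg cwbar lbww mnw ywd evgp dowx syy elzoq pap
Hunk 2: at line 1 remove [lbww] add [knwhr,vtmpb,cskai] -> 12 lines: lbsg cwbar knwhr vtmpb cskai mnw ywd evgp dowx syy elzoq pap
Hunk 3: at line 2 remove [vtmpb,cskai] add [yphnr,wcbtw,xwwbt] -> 13 lines: lbsg cwbar knwhr yphnr wcbtw xwwbt mnw ywd evgp dowx syy elzoq pap
Final line 4: yphnr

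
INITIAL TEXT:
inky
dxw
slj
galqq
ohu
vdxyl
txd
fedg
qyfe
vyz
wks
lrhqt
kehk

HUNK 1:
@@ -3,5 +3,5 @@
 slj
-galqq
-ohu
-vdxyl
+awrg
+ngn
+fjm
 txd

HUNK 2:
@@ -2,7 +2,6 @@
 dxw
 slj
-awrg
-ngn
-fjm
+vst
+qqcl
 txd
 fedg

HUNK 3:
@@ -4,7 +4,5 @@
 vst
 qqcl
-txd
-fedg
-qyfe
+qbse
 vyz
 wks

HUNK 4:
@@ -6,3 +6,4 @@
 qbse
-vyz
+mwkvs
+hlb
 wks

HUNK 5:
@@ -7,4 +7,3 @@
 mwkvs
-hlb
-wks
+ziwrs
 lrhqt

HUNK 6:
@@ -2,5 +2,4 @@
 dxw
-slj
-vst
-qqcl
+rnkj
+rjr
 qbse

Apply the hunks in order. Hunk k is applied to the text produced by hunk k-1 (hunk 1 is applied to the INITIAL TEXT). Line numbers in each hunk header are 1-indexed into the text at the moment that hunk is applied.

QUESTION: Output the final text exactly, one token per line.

Answer: inky
dxw
rnkj
rjr
qbse
mwkvs
ziwrs
lrhqt
kehk

Derivation:
Hunk 1: at line 3 remove [galqq,ohu,vdxyl] add [awrg,ngn,fjm] -> 13 lines: inky dxw slj awrg ngn fjm txd fedg qyfe vyz wks lrhqt kehk
Hunk 2: at line 2 remove [awrg,ngn,fjm] add [vst,qqcl] -> 12 lines: inky dxw slj vst qqcl txd fedg qyfe vyz wks lrhqt kehk
Hunk 3: at line 4 remove [txd,fedg,qyfe] add [qbse] -> 10 lines: inky dxw slj vst qqcl qbse vyz wks lrhqt kehk
Hunk 4: at line 6 remove [vyz] add [mwkvs,hlb] -> 11 lines: inky dxw slj vst qqcl qbse mwkvs hlb wks lrhqt kehk
Hunk 5: at line 7 remove [hlb,wks] add [ziwrs] -> 10 lines: inky dxw slj vst qqcl qbse mwkvs ziwrs lrhqt kehk
Hunk 6: at line 2 remove [slj,vst,qqcl] add [rnkj,rjr] -> 9 lines: inky dxw rnkj rjr qbse mwkvs ziwrs lrhqt kehk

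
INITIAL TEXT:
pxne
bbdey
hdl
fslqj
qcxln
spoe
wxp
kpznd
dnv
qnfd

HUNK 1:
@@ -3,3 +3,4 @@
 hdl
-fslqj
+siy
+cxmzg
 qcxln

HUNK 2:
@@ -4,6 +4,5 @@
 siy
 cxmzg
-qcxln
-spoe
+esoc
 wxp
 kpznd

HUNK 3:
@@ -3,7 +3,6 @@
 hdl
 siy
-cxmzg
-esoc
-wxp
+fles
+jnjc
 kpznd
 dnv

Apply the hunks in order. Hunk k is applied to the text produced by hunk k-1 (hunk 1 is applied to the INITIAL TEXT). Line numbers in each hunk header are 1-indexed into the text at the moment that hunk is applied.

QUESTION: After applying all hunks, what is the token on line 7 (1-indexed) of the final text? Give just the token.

Answer: kpznd

Derivation:
Hunk 1: at line 3 remove [fslqj] add [siy,cxmzg] -> 11 lines: pxne bbdey hdl siy cxmzg qcxln spoe wxp kpznd dnv qnfd
Hunk 2: at line 4 remove [qcxln,spoe] add [esoc] -> 10 lines: pxne bbdey hdl siy cxmzg esoc wxp kpznd dnv qnfd
Hunk 3: at line 3 remove [cxmzg,esoc,wxp] add [fles,jnjc] -> 9 lines: pxne bbdey hdl siy fles jnjc kpznd dnv qnfd
Final line 7: kpznd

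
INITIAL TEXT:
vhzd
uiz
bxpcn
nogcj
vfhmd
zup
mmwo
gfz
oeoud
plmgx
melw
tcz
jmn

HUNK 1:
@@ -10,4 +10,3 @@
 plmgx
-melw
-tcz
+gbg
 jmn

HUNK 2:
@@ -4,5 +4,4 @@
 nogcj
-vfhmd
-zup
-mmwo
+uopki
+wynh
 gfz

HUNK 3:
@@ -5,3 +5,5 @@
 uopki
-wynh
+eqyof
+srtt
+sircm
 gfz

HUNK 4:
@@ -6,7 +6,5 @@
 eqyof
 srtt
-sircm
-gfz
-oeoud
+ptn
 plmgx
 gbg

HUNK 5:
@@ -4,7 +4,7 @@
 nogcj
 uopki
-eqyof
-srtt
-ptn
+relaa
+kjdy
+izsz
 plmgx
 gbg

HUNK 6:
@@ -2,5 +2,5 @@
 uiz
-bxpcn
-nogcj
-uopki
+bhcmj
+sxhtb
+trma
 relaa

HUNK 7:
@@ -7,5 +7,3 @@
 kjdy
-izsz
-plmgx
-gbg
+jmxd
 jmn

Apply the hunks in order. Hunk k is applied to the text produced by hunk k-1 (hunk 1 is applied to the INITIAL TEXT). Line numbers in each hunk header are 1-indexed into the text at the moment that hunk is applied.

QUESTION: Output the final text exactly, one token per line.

Answer: vhzd
uiz
bhcmj
sxhtb
trma
relaa
kjdy
jmxd
jmn

Derivation:
Hunk 1: at line 10 remove [melw,tcz] add [gbg] -> 12 lines: vhzd uiz bxpcn nogcj vfhmd zup mmwo gfz oeoud plmgx gbg jmn
Hunk 2: at line 4 remove [vfhmd,zup,mmwo] add [uopki,wynh] -> 11 lines: vhzd uiz bxpcn nogcj uopki wynh gfz oeoud plmgx gbg jmn
Hunk 3: at line 5 remove [wynh] add [eqyof,srtt,sircm] -> 13 lines: vhzd uiz bxpcn nogcj uopki eqyof srtt sircm gfz oeoud plmgx gbg jmn
Hunk 4: at line 6 remove [sircm,gfz,oeoud] add [ptn] -> 11 lines: vhzd uiz bxpcn nogcj uopki eqyof srtt ptn plmgx gbg jmn
Hunk 5: at line 4 remove [eqyof,srtt,ptn] add [relaa,kjdy,izsz] -> 11 lines: vhzd uiz bxpcn nogcj uopki relaa kjdy izsz plmgx gbg jmn
Hunk 6: at line 2 remove [bxpcn,nogcj,uopki] add [bhcmj,sxhtb,trma] -> 11 lines: vhzd uiz bhcmj sxhtb trma relaa kjdy izsz plmgx gbg jmn
Hunk 7: at line 7 remove [izsz,plmgx,gbg] add [jmxd] -> 9 lines: vhzd uiz bhcmj sxhtb trma relaa kjdy jmxd jmn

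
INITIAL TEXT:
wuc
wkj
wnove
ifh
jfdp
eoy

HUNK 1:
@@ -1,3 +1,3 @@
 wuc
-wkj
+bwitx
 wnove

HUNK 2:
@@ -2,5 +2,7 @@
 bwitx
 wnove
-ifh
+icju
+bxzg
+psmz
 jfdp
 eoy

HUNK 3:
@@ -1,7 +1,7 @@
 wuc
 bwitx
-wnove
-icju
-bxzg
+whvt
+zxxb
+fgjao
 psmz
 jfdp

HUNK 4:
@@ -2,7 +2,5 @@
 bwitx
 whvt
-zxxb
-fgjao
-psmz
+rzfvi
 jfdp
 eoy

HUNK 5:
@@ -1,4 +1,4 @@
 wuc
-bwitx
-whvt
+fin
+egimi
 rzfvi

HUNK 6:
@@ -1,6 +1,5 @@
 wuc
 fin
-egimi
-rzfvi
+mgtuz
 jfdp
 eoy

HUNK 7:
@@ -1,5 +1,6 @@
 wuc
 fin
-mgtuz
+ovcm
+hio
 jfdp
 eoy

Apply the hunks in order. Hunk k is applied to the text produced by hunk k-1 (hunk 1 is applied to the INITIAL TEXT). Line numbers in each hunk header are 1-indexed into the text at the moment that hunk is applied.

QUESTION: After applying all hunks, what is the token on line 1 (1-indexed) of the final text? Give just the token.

Hunk 1: at line 1 remove [wkj] add [bwitx] -> 6 lines: wuc bwitx wnove ifh jfdp eoy
Hunk 2: at line 2 remove [ifh] add [icju,bxzg,psmz] -> 8 lines: wuc bwitx wnove icju bxzg psmz jfdp eoy
Hunk 3: at line 1 remove [wnove,icju,bxzg] add [whvt,zxxb,fgjao] -> 8 lines: wuc bwitx whvt zxxb fgjao psmz jfdp eoy
Hunk 4: at line 2 remove [zxxb,fgjao,psmz] add [rzfvi] -> 6 lines: wuc bwitx whvt rzfvi jfdp eoy
Hunk 5: at line 1 remove [bwitx,whvt] add [fin,egimi] -> 6 lines: wuc fin egimi rzfvi jfdp eoy
Hunk 6: at line 1 remove [egimi,rzfvi] add [mgtuz] -> 5 lines: wuc fin mgtuz jfdp eoy
Hunk 7: at line 1 remove [mgtuz] add [ovcm,hio] -> 6 lines: wuc fin ovcm hio jfdp eoy
Final line 1: wuc

Answer: wuc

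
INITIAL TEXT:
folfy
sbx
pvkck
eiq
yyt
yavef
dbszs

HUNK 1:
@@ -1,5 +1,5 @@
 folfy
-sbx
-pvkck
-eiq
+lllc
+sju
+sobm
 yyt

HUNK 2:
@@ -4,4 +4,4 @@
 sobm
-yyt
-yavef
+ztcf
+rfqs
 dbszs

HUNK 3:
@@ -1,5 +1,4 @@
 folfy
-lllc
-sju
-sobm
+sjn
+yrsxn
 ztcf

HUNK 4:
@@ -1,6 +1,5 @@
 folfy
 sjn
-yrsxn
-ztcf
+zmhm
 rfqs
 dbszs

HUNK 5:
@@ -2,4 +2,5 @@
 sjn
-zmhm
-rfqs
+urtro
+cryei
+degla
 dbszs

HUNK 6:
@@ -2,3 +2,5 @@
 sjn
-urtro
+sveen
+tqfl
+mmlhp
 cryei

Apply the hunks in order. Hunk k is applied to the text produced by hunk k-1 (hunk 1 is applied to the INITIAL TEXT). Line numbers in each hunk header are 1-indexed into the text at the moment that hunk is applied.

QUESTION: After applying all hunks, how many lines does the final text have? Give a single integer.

Hunk 1: at line 1 remove [sbx,pvkck,eiq] add [lllc,sju,sobm] -> 7 lines: folfy lllc sju sobm yyt yavef dbszs
Hunk 2: at line 4 remove [yyt,yavef] add [ztcf,rfqs] -> 7 lines: folfy lllc sju sobm ztcf rfqs dbszs
Hunk 3: at line 1 remove [lllc,sju,sobm] add [sjn,yrsxn] -> 6 lines: folfy sjn yrsxn ztcf rfqs dbszs
Hunk 4: at line 1 remove [yrsxn,ztcf] add [zmhm] -> 5 lines: folfy sjn zmhm rfqs dbszs
Hunk 5: at line 2 remove [zmhm,rfqs] add [urtro,cryei,degla] -> 6 lines: folfy sjn urtro cryei degla dbszs
Hunk 6: at line 2 remove [urtro] add [sveen,tqfl,mmlhp] -> 8 lines: folfy sjn sveen tqfl mmlhp cryei degla dbszs
Final line count: 8

Answer: 8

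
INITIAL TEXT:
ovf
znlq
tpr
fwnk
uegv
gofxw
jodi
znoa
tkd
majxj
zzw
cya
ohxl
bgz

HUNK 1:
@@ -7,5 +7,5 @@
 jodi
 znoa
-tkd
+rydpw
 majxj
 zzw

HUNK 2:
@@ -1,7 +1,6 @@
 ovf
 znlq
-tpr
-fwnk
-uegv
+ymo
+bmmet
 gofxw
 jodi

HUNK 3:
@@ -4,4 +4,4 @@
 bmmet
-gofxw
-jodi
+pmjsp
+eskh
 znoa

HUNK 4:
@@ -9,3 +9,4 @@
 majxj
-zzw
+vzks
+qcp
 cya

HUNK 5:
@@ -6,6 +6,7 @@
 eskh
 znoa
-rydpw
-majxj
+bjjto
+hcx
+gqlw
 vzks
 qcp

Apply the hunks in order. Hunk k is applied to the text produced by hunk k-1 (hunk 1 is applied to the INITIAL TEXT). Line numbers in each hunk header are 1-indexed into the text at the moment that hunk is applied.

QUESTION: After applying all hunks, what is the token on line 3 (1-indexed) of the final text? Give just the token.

Answer: ymo

Derivation:
Hunk 1: at line 7 remove [tkd] add [rydpw] -> 14 lines: ovf znlq tpr fwnk uegv gofxw jodi znoa rydpw majxj zzw cya ohxl bgz
Hunk 2: at line 1 remove [tpr,fwnk,uegv] add [ymo,bmmet] -> 13 lines: ovf znlq ymo bmmet gofxw jodi znoa rydpw majxj zzw cya ohxl bgz
Hunk 3: at line 4 remove [gofxw,jodi] add [pmjsp,eskh] -> 13 lines: ovf znlq ymo bmmet pmjsp eskh znoa rydpw majxj zzw cya ohxl bgz
Hunk 4: at line 9 remove [zzw] add [vzks,qcp] -> 14 lines: ovf znlq ymo bmmet pmjsp eskh znoa rydpw majxj vzks qcp cya ohxl bgz
Hunk 5: at line 6 remove [rydpw,majxj] add [bjjto,hcx,gqlw] -> 15 lines: ovf znlq ymo bmmet pmjsp eskh znoa bjjto hcx gqlw vzks qcp cya ohxl bgz
Final line 3: ymo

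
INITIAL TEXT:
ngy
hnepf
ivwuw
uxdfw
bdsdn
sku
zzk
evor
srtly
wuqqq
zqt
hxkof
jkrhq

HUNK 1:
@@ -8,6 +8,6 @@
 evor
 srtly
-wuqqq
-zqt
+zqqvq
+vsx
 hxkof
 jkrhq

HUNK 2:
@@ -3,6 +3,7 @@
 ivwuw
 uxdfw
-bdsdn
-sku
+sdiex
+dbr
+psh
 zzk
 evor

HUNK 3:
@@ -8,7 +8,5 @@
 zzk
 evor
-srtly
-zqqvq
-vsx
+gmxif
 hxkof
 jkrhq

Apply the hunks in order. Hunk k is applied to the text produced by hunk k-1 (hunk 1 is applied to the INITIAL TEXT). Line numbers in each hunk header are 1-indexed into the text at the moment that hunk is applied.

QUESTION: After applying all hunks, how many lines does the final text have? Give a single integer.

Answer: 12

Derivation:
Hunk 1: at line 8 remove [wuqqq,zqt] add [zqqvq,vsx] -> 13 lines: ngy hnepf ivwuw uxdfw bdsdn sku zzk evor srtly zqqvq vsx hxkof jkrhq
Hunk 2: at line 3 remove [bdsdn,sku] add [sdiex,dbr,psh] -> 14 lines: ngy hnepf ivwuw uxdfw sdiex dbr psh zzk evor srtly zqqvq vsx hxkof jkrhq
Hunk 3: at line 8 remove [srtly,zqqvq,vsx] add [gmxif] -> 12 lines: ngy hnepf ivwuw uxdfw sdiex dbr psh zzk evor gmxif hxkof jkrhq
Final line count: 12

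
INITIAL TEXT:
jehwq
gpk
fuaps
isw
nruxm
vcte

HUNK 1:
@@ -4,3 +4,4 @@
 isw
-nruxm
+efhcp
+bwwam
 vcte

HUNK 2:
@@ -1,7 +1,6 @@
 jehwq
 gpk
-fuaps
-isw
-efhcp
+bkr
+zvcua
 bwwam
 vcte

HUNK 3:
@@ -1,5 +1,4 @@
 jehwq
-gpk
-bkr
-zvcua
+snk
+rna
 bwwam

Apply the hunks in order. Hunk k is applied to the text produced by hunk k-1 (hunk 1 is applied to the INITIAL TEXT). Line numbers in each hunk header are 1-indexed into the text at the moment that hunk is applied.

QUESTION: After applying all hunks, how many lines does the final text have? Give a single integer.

Answer: 5

Derivation:
Hunk 1: at line 4 remove [nruxm] add [efhcp,bwwam] -> 7 lines: jehwq gpk fuaps isw efhcp bwwam vcte
Hunk 2: at line 1 remove [fuaps,isw,efhcp] add [bkr,zvcua] -> 6 lines: jehwq gpk bkr zvcua bwwam vcte
Hunk 3: at line 1 remove [gpk,bkr,zvcua] add [snk,rna] -> 5 lines: jehwq snk rna bwwam vcte
Final line count: 5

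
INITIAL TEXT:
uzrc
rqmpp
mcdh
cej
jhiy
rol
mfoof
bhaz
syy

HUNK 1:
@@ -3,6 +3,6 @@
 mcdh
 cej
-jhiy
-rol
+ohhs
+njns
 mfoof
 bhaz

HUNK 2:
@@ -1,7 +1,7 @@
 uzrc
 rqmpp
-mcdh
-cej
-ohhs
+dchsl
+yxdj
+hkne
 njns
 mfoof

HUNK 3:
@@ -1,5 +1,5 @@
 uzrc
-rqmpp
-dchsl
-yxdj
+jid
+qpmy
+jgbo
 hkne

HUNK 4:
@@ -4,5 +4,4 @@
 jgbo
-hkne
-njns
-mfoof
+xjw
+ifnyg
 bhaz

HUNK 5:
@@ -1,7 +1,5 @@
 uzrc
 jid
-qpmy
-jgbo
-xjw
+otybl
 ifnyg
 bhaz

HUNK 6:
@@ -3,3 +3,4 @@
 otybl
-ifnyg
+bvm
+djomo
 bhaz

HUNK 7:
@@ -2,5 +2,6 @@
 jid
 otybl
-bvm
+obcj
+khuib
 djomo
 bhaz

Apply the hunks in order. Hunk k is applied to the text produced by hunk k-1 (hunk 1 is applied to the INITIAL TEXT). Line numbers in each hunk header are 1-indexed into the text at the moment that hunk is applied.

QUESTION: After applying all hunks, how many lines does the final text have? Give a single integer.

Answer: 8

Derivation:
Hunk 1: at line 3 remove [jhiy,rol] add [ohhs,njns] -> 9 lines: uzrc rqmpp mcdh cej ohhs njns mfoof bhaz syy
Hunk 2: at line 1 remove [mcdh,cej,ohhs] add [dchsl,yxdj,hkne] -> 9 lines: uzrc rqmpp dchsl yxdj hkne njns mfoof bhaz syy
Hunk 3: at line 1 remove [rqmpp,dchsl,yxdj] add [jid,qpmy,jgbo] -> 9 lines: uzrc jid qpmy jgbo hkne njns mfoof bhaz syy
Hunk 4: at line 4 remove [hkne,njns,mfoof] add [xjw,ifnyg] -> 8 lines: uzrc jid qpmy jgbo xjw ifnyg bhaz syy
Hunk 5: at line 1 remove [qpmy,jgbo,xjw] add [otybl] -> 6 lines: uzrc jid otybl ifnyg bhaz syy
Hunk 6: at line 3 remove [ifnyg] add [bvm,djomo] -> 7 lines: uzrc jid otybl bvm djomo bhaz syy
Hunk 7: at line 2 remove [bvm] add [obcj,khuib] -> 8 lines: uzrc jid otybl obcj khuib djomo bhaz syy
Final line count: 8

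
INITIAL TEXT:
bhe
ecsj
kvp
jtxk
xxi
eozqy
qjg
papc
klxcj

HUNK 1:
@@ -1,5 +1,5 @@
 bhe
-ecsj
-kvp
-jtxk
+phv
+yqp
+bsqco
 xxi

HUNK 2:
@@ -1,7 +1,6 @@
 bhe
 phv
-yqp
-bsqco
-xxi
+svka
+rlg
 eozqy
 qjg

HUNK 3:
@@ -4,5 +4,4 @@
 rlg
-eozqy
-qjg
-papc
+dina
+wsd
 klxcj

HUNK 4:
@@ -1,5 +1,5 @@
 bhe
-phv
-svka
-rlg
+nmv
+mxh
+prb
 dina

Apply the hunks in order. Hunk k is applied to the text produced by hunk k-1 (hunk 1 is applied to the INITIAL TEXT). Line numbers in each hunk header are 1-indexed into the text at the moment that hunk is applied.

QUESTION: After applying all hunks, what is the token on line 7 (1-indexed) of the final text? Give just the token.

Hunk 1: at line 1 remove [ecsj,kvp,jtxk] add [phv,yqp,bsqco] -> 9 lines: bhe phv yqp bsqco xxi eozqy qjg papc klxcj
Hunk 2: at line 1 remove [yqp,bsqco,xxi] add [svka,rlg] -> 8 lines: bhe phv svka rlg eozqy qjg papc klxcj
Hunk 3: at line 4 remove [eozqy,qjg,papc] add [dina,wsd] -> 7 lines: bhe phv svka rlg dina wsd klxcj
Hunk 4: at line 1 remove [phv,svka,rlg] add [nmv,mxh,prb] -> 7 lines: bhe nmv mxh prb dina wsd klxcj
Final line 7: klxcj

Answer: klxcj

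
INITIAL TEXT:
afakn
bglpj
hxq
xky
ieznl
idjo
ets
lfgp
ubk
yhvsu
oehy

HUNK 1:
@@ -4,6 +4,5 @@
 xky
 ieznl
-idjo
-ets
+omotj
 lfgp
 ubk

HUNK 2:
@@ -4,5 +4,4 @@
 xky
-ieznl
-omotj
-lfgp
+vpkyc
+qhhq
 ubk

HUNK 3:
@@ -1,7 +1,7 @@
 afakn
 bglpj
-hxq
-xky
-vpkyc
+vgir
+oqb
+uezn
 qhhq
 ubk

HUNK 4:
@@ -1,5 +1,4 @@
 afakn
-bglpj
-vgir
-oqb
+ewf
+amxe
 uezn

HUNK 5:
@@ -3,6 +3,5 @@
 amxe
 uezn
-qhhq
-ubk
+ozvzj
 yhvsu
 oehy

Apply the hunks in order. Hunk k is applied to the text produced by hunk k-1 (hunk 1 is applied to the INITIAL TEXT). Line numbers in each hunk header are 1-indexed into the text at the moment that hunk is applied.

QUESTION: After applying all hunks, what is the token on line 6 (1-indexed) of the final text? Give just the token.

Hunk 1: at line 4 remove [idjo,ets] add [omotj] -> 10 lines: afakn bglpj hxq xky ieznl omotj lfgp ubk yhvsu oehy
Hunk 2: at line 4 remove [ieznl,omotj,lfgp] add [vpkyc,qhhq] -> 9 lines: afakn bglpj hxq xky vpkyc qhhq ubk yhvsu oehy
Hunk 3: at line 1 remove [hxq,xky,vpkyc] add [vgir,oqb,uezn] -> 9 lines: afakn bglpj vgir oqb uezn qhhq ubk yhvsu oehy
Hunk 4: at line 1 remove [bglpj,vgir,oqb] add [ewf,amxe] -> 8 lines: afakn ewf amxe uezn qhhq ubk yhvsu oehy
Hunk 5: at line 3 remove [qhhq,ubk] add [ozvzj] -> 7 lines: afakn ewf amxe uezn ozvzj yhvsu oehy
Final line 6: yhvsu

Answer: yhvsu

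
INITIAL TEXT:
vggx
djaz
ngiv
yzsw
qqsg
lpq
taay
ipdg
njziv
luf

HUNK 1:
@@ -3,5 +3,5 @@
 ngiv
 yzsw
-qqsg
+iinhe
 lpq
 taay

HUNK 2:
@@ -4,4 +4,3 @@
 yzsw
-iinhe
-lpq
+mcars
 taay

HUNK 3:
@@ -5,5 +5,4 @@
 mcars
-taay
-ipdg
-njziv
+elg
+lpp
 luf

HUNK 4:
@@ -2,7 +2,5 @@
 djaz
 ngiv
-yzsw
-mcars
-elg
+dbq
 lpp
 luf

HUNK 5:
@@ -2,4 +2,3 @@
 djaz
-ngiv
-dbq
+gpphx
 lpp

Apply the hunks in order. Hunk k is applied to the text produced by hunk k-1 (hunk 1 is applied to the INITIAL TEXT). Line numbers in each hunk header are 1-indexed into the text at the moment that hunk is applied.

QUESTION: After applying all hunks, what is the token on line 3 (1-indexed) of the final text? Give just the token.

Hunk 1: at line 3 remove [qqsg] add [iinhe] -> 10 lines: vggx djaz ngiv yzsw iinhe lpq taay ipdg njziv luf
Hunk 2: at line 4 remove [iinhe,lpq] add [mcars] -> 9 lines: vggx djaz ngiv yzsw mcars taay ipdg njziv luf
Hunk 3: at line 5 remove [taay,ipdg,njziv] add [elg,lpp] -> 8 lines: vggx djaz ngiv yzsw mcars elg lpp luf
Hunk 4: at line 2 remove [yzsw,mcars,elg] add [dbq] -> 6 lines: vggx djaz ngiv dbq lpp luf
Hunk 5: at line 2 remove [ngiv,dbq] add [gpphx] -> 5 lines: vggx djaz gpphx lpp luf
Final line 3: gpphx

Answer: gpphx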